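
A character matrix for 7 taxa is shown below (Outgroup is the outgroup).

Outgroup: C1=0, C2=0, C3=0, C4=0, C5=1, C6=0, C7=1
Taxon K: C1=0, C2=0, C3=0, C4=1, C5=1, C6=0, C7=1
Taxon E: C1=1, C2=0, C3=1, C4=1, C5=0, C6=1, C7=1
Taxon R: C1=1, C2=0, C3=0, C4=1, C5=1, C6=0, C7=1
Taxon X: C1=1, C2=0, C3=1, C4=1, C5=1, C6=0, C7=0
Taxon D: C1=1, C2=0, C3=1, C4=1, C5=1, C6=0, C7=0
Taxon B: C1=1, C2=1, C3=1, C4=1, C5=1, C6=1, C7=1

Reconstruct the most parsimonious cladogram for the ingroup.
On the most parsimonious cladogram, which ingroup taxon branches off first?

Taxon K

Character polarity is set by the outgroup: the derived state is whichever differs from the outgroup's state, so for C5, C7 the derived state is '0', and for the remaining characters it is '1'.
C1: derived state '1' in Taxon B, Taxon D, Taxon E, Taxon R, and Taxon X only — synapomorphy for {Taxon B, Taxon D, Taxon E, Taxon R, Taxon X}.
C2 (derived state '1') is unique to Taxon B (autapomorphy; uninformative for grouping).
C3: derived state '1' in Taxon B, Taxon D, Taxon E, and Taxon X only — synapomorphy for {Taxon B, Taxon D, Taxon E, Taxon X}.
C4 (derived state '1') is shared by all ingroup taxa — unites the whole ingroup.
C5 (derived state '0') is unique to Taxon E (autapomorphy; uninformative for grouping).
C6 (derived state '1') is shared by Taxon B and Taxon E — a synapomorphy uniting that clade.
Only Taxon D and Taxon X show the derived state '0' for C7, supporting them as a clade.
Most parsimonious ingroup topology: (Taxon K,(((Taxon E,Taxon B),(Taxon X,Taxon D)),Taxon R)).
Taxon K is sister to the clade containing all other ingroup taxa, so it is the earliest-diverging (most basal) ingroup lineage.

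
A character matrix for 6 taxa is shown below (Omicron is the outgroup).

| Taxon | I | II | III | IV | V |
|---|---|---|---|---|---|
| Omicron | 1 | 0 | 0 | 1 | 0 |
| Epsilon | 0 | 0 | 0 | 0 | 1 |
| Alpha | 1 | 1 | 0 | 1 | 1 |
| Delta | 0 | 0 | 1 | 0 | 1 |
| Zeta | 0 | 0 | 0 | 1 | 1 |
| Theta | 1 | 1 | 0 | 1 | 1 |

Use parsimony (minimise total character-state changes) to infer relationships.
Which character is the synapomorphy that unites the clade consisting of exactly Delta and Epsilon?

IV

Character polarity is set by the outgroup: the derived state is whichever differs from the outgroup's state, so for I, IV the derived state is '0', and for the remaining characters it is '1'.
Only Delta, Epsilon, and Zeta show the derived state '0' for I, supporting them as a clade.
II: derived state '1' in Alpha and Theta only — synapomorphy for {Alpha, Theta}.
III: derived state '1' in Delta only — an autapomorphy, so it tells us nothing about relationships among taxa.
IV: derived state '0' in Delta and Epsilon only — synapomorphy for {Delta, Epsilon}.
All ingroup taxa share the derived state '1' for V; it defines the ingroup but does not resolve relationships within it.
Most parsimonious ingroup topology: (((Epsilon,Delta),Zeta),(Alpha,Theta)).
The clade {Delta, Epsilon} is supported by IV: its derived state '0' occurs in exactly those taxa and in no other taxon (including the outgroup).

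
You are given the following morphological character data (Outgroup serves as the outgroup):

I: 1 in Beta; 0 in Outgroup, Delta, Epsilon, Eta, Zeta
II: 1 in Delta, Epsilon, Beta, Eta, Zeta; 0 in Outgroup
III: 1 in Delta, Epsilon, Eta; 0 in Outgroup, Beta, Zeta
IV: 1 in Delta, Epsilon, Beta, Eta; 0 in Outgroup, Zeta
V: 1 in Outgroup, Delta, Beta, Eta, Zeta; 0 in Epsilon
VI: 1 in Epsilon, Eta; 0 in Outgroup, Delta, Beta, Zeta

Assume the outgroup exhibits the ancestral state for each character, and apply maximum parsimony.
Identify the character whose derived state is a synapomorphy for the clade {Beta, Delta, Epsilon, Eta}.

Character polarity is set by the outgroup: the derived state is whichever differs from the outgroup's state, so for V the derived state is '0', and for the remaining characters it is '1'.
I: derived state '1' in Beta only — an autapomorphy, so it tells us nothing about relationships among taxa.
II (derived state '1') is shared by all ingroup taxa — unites the whole ingroup.
III (derived state '1') is shared by Delta, Epsilon, and Eta — a synapomorphy uniting that clade.
Only Beta, Delta, Epsilon, and Eta show the derived state '1' for IV, supporting them as a clade.
V: derived state '0' in Epsilon only — an autapomorphy, so it tells us nothing about relationships among taxa.
Only Epsilon and Eta show the derived state '1' for VI, supporting them as a clade.
Most parsimonious ingroup topology: (((Delta,(Epsilon,Eta)),Beta),Zeta).
The clade {Beta, Delta, Epsilon, Eta} is supported by IV: its derived state '1' occurs in exactly those taxa and in no other taxon (including the outgroup).

IV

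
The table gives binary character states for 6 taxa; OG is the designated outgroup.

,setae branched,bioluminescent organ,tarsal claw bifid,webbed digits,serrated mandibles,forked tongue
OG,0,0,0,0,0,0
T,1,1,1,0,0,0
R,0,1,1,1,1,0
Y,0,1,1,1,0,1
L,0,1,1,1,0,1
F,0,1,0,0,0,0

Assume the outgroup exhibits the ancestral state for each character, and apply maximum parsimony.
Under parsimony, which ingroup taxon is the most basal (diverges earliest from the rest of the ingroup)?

The outgroup has state '0' for every character, so '1' is the derived state throughout.
setae branched: derived state '1' in T only — an autapomorphy, so it tells us nothing about relationships among taxa.
All ingroup taxa share the derived state '1' for bioluminescent organ; it defines the ingroup but does not resolve relationships within it.
tarsal claw bifid (derived state '1') is shared by L, R, T, and Y — a synapomorphy uniting that clade.
webbed digits: derived state '1' in L, R, and Y only — synapomorphy for {L, R, Y}.
serrated mandibles (derived state '1') is unique to R (autapomorphy; uninformative for grouping).
forked tongue: derived state '1' in L and Y only — synapomorphy for {L, Y}.
Most parsimonious ingroup topology: ((T,(R,(Y,L))),F).
F is sister to the clade containing all other ingroup taxa, so it is the earliest-diverging (most basal) ingroup lineage.

F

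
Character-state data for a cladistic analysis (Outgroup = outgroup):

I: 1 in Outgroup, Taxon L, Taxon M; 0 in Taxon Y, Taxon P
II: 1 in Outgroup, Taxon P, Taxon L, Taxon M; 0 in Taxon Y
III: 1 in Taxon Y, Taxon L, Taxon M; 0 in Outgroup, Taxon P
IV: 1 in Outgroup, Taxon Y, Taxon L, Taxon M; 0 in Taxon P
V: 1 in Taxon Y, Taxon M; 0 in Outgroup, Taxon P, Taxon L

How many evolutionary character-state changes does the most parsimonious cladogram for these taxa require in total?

Character polarity is set by the outgroup: the derived state is whichever differs from the outgroup's state, so for I, II, IV the derived state is '0', and for the remaining characters it is '1'.
I (state '0') occurs in Taxon P and Taxon Y but conflicts with the nesting implied by the other characters — most parsimoniously interpreted as homoplasy.
II (derived state '0') is unique to Taxon Y (autapomorphy; uninformative for grouping).
III (derived state '1') is shared by Taxon L, Taxon M, and Taxon Y — a synapomorphy uniting that clade.
IV (derived state '0') is unique to Taxon P (autapomorphy; uninformative for grouping).
Only Taxon M and Taxon Y show the derived state '1' for V, supporting them as a clade.
Most parsimonious ingroup topology: (((Taxon Y,Taxon M),Taxon L),Taxon P).
Changes per character on this tree: I: 2; II: 1; III: 1; IV: 1; V: 1.
Total = 6.

6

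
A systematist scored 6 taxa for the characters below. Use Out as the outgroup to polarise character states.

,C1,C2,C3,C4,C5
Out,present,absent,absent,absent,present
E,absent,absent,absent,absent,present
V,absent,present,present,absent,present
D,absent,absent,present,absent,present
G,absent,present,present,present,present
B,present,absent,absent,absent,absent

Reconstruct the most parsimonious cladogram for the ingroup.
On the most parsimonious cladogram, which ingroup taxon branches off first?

B

Character polarity is set by the outgroup: the derived state is whichever differs from the outgroup's state, so for C1, C5 the derived state is 'absent', and for the remaining characters it is 'present'.
Only D, E, G, and V show the derived state 'absent' for C1, supporting them as a clade.
Only G and V show the derived state 'present' for C2, supporting them as a clade.
C3: derived state 'present' in D, G, and V only — synapomorphy for {D, G, V}.
C4 (derived state 'present') is unique to G (autapomorphy; uninformative for grouping).
C5 (derived state 'absent') is unique to B (autapomorphy; uninformative for grouping).
Most parsimonious ingroup topology: ((E,((V,G),D)),B).
B is sister to the clade containing all other ingroup taxa, so it is the earliest-diverging (most basal) ingroup lineage.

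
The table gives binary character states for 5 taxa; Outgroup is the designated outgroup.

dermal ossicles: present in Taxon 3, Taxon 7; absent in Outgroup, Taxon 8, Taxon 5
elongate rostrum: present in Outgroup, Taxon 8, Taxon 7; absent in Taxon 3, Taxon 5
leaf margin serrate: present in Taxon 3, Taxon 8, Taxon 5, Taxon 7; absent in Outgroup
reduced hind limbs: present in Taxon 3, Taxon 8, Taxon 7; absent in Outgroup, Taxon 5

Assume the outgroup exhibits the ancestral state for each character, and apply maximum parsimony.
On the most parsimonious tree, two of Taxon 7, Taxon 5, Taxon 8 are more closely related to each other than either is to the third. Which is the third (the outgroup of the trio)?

Taxon 5

Character polarity is set by the outgroup: the derived state is whichever differs from the outgroup's state, so for elongate rostrum the derived state is 'absent', and for the remaining characters it is 'present'.
Only Taxon 3 and Taxon 7 show the derived state 'present' for dermal ossicles, supporting them as a clade.
elongate rostrum (state 'absent') occurs in Taxon 3 and Taxon 5 but conflicts with the nesting implied by the other characters — most parsimoniously interpreted as homoplasy.
leaf margin serrate (derived state 'present') is shared by all ingroup taxa — unites the whole ingroup.
reduced hind limbs (derived state 'present') is shared by Taxon 3, Taxon 7, and Taxon 8 — a synapomorphy uniting that clade.
Most parsimonious ingroup topology: (((Taxon 3,Taxon 7),Taxon 8),Taxon 5).
Taxon 8 and Taxon 7 share a more recent common ancestor with each other than either does with Taxon 5, so Taxon 5 is the least closely related of the three.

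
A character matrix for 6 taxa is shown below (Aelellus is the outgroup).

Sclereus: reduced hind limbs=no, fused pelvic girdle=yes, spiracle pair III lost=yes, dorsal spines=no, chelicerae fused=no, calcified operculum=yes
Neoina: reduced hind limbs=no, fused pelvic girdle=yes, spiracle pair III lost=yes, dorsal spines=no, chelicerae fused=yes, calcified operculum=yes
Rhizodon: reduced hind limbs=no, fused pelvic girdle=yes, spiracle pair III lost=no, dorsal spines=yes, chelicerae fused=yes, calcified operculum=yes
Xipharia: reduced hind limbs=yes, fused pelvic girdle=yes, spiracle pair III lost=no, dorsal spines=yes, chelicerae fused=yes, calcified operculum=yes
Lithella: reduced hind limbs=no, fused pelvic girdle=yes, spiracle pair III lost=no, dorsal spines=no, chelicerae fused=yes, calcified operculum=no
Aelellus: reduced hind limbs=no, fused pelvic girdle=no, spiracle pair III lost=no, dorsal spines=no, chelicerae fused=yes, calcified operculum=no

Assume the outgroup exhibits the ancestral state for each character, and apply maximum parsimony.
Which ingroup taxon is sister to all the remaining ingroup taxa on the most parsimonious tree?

Lithella

Character polarity is set by the outgroup: the derived state is whichever differs from the outgroup's state, so for chelicerae fused the derived state is 'no', and for the remaining characters it is 'yes'.
reduced hind limbs: derived state 'yes' in Xipharia only — an autapomorphy, so it tells us nothing about relationships among taxa.
fused pelvic girdle (derived state 'yes') is shared by all ingroup taxa — unites the whole ingroup.
spiracle pair III lost: derived state 'yes' in Neoina and Sclereus only — synapomorphy for {Neoina, Sclereus}.
dorsal spines (derived state 'yes') is shared by Rhizodon and Xipharia — a synapomorphy uniting that clade.
chelicerae fused: derived state 'no' in Sclereus only — an autapomorphy, so it tells us nothing about relationships among taxa.
calcified operculum: derived state 'yes' in Neoina, Rhizodon, Sclereus, and Xipharia only — synapomorphy for {Neoina, Rhizodon, Sclereus, Xipharia}.
Most parsimonious ingroup topology: (((Sclereus,Neoina),(Rhizodon,Xipharia)),Lithella).
Lithella is sister to the clade containing all other ingroup taxa, so it is the earliest-diverging (most basal) ingroup lineage.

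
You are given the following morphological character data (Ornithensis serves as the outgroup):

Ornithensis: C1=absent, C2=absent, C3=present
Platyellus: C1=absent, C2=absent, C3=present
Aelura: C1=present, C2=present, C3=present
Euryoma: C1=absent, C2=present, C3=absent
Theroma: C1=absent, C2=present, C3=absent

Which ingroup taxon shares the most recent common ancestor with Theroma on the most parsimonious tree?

Character polarity is set by the outgroup: the derived state is whichever differs from the outgroup's state, so for C3 the derived state is 'absent', and for the remaining characters it is 'present'.
C1: derived state 'present' in Aelura only — an autapomorphy, so it tells us nothing about relationships among taxa.
Only Aelura, Euryoma, and Theroma show the derived state 'present' for C2, supporting them as a clade.
C3: derived state 'absent' in Euryoma and Theroma only — synapomorphy for {Euryoma, Theroma}.
Most parsimonious ingroup topology: (Platyellus,(Aelura,(Euryoma,Theroma))).
Theroma and Euryoma form a cherry on this tree, so they are sister taxa.

Euryoma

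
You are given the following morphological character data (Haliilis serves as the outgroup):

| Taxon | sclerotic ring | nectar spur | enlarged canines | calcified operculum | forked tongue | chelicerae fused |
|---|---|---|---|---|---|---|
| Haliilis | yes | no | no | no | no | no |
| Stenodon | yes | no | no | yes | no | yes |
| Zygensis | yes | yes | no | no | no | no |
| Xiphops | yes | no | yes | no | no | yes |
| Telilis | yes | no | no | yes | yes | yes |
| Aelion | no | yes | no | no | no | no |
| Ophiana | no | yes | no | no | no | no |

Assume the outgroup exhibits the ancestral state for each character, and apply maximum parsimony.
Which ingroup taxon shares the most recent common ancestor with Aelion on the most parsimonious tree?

Character polarity is set by the outgroup: the derived state is whichever differs from the outgroup's state, so for sclerotic ring the derived state is 'no', and for the remaining characters it is 'yes'.
Only Aelion and Ophiana show the derived state 'no' for sclerotic ring, supporting them as a clade.
nectar spur (derived state 'yes') is shared by Aelion, Ophiana, and Zygensis — a synapomorphy uniting that clade.
enlarged canines (derived state 'yes') is unique to Xiphops (autapomorphy; uninformative for grouping).
calcified operculum: derived state 'yes' in Stenodon and Telilis only — synapomorphy for {Stenodon, Telilis}.
forked tongue: derived state 'yes' in Telilis only — an autapomorphy, so it tells us nothing about relationships among taxa.
Only Stenodon, Telilis, and Xiphops show the derived state 'yes' for chelicerae fused, supporting them as a clade.
Most parsimonious ingroup topology: (((Stenodon,Telilis),Xiphops),(Zygensis,(Aelion,Ophiana))).
Aelion and Ophiana form a cherry on this tree, so they are sister taxa.

Ophiana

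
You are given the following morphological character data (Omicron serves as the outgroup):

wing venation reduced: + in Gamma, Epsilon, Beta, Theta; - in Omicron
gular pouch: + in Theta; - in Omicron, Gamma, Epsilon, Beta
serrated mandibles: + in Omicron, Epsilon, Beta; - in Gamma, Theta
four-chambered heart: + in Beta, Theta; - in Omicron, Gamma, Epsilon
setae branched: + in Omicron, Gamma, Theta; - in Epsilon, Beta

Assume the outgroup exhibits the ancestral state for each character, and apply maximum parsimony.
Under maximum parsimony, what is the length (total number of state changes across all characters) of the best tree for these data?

6

Character polarity is set by the outgroup: the derived state is whichever differs from the outgroup's state, so for serrated mandibles, setae branched the derived state is '-', and for the remaining characters it is '+'.
All ingroup taxa share the derived state '+' for wing venation reduced; it defines the ingroup but does not resolve relationships within it.
gular pouch (derived state '+') is unique to Theta (autapomorphy; uninformative for grouping).
Only Gamma and Theta show the derived state '-' for serrated mandibles, supporting them as a clade.
four-chambered heart (state '+') occurs in Beta and Theta but conflicts with the nesting implied by the other characters — most parsimoniously interpreted as homoplasy.
setae branched (derived state '-') is shared by Beta and Epsilon — a synapomorphy uniting that clade.
Most parsimonious ingroup topology: ((Gamma,Theta),(Epsilon,Beta)).
Changes per character on this tree: wing venation reduced: 1; gular pouch: 1; serrated mandibles: 1; four-chambered heart: 2; setae branched: 1.
Total = 6.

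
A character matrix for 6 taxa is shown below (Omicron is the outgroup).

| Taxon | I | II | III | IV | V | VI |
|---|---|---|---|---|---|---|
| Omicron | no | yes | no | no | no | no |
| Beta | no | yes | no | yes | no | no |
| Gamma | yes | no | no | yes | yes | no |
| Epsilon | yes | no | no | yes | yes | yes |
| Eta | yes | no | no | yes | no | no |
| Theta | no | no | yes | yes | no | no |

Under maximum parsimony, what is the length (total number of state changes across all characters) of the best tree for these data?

6

Character polarity is set by the outgroup: the derived state is whichever differs from the outgroup's state, so for II the derived state is 'no', and for the remaining characters it is 'yes'.
I: derived state 'yes' in Epsilon, Eta, and Gamma only — synapomorphy for {Epsilon, Eta, Gamma}.
II (derived state 'no') is shared by Epsilon, Eta, Gamma, and Theta — a synapomorphy uniting that clade.
III (derived state 'yes') is unique to Theta (autapomorphy; uninformative for grouping).
IV (derived state 'yes') is shared by all ingroup taxa — unites the whole ingroup.
V (derived state 'yes') is shared by Epsilon and Gamma — a synapomorphy uniting that clade.
VI: derived state 'yes' in Epsilon only — an autapomorphy, so it tells us nothing about relationships among taxa.
Most parsimonious ingroup topology: (Beta,(((Gamma,Epsilon),Eta),Theta)).
Changes per character on this tree: I: 1; II: 1; III: 1; IV: 1; V: 1; VI: 1.
Total = 6.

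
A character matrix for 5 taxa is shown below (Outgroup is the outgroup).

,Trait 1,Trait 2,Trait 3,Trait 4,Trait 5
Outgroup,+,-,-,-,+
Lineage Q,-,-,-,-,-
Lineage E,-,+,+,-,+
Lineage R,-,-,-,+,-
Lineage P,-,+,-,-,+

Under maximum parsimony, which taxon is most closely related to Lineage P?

Character polarity is set by the outgroup: the derived state is whichever differs from the outgroup's state, so for Trait 1, Trait 5 the derived state is '-', and for the remaining characters it is '+'.
Trait 1 (derived state '-') is shared by all ingroup taxa — unites the whole ingroup.
Only Lineage E and Lineage P show the derived state '+' for Trait 2, supporting them as a clade.
Trait 3 (derived state '+') is unique to Lineage E (autapomorphy; uninformative for grouping).
Trait 4: derived state '+' in Lineage R only — an autapomorphy, so it tells us nothing about relationships among taxa.
Trait 5: derived state '-' in Lineage Q and Lineage R only — synapomorphy for {Lineage Q, Lineage R}.
Most parsimonious ingroup topology: ((Lineage Q,Lineage R),(Lineage E,Lineage P)).
Lineage P and Lineage E form a cherry on this tree, so they are sister taxa.

Lineage E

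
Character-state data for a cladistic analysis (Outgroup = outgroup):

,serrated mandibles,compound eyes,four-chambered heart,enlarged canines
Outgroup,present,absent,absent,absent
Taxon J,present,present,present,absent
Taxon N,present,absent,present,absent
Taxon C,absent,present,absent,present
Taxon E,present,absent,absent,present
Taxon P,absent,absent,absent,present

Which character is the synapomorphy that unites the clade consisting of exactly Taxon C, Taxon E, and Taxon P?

enlarged canines

Character polarity is set by the outgroup: the derived state is whichever differs from the outgroup's state, so for serrated mandibles the derived state is 'absent', and for the remaining characters it is 'present'.
Only Taxon C and Taxon P show the derived state 'absent' for serrated mandibles, supporting them as a clade.
compound eyes groups Taxon C and Taxon J, which is incompatible with the clades supported by the remaining characters; treating it as convergent (homoplasy) costs fewer steps than any alternative tree.
four-chambered heart: derived state 'present' in Taxon J and Taxon N only — synapomorphy for {Taxon J, Taxon N}.
enlarged canines: derived state 'present' in Taxon C, Taxon E, and Taxon P only — synapomorphy for {Taxon C, Taxon E, Taxon P}.
Most parsimonious ingroup topology: ((Taxon J,Taxon N),((Taxon C,Taxon P),Taxon E)).
The clade {Taxon C, Taxon E, Taxon P} is supported by enlarged canines: its derived state 'present' occurs in exactly those taxa and in no other taxon (including the outgroup).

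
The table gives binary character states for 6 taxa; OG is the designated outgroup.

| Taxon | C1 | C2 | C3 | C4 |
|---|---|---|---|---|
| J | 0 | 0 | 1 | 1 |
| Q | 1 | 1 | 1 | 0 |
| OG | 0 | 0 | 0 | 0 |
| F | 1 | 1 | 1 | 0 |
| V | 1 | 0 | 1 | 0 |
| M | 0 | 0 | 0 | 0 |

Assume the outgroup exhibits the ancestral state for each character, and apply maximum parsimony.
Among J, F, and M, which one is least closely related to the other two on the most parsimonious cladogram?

The outgroup has state '0' for every character, so '1' is the derived state throughout.
C1: derived state '1' in F, Q, and V only — synapomorphy for {F, Q, V}.
Only F and Q show the derived state '1' for C2, supporting them as a clade.
C3: derived state '1' in F, J, Q, and V only — synapomorphy for {F, J, Q, V}.
C4 (derived state '1') is unique to J (autapomorphy; uninformative for grouping).
Most parsimonious ingroup topology: ((((Q,F),V),J),M).
F and J share a more recent common ancestor with each other than either does with M, so M is the least closely related of the three.

M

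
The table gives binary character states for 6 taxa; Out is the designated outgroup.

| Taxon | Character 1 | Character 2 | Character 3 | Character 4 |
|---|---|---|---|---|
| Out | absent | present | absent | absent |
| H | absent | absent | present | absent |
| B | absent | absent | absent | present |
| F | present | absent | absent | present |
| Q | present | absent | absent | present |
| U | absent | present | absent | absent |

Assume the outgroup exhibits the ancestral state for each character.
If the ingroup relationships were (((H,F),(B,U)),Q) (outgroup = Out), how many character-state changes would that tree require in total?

8

Map each character onto (((H,F),(B,U)),Q) (rooted by Out) and count the minimum state changes it requires (Fitch parsimony):
Character 1: 2; Character 2: 2; Character 3: 1; Character 4: 3.
Total tree length = 8.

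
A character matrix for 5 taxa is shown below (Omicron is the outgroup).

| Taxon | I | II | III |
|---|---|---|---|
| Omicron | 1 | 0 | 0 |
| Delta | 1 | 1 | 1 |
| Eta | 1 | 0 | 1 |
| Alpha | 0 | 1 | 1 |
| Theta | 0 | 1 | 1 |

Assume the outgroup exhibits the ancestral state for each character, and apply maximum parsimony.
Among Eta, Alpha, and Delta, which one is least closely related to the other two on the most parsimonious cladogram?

Character polarity is set by the outgroup: the derived state is whichever differs from the outgroup's state, so for I the derived state is '0', and for the remaining characters it is '1'.
I: derived state '0' in Alpha and Theta only — synapomorphy for {Alpha, Theta}.
II (derived state '1') is shared by Alpha, Delta, and Theta — a synapomorphy uniting that clade.
III (derived state '1') is shared by all ingroup taxa — unites the whole ingroup.
Most parsimonious ingroup topology: ((Delta,(Alpha,Theta)),Eta).
Delta and Alpha share a more recent common ancestor with each other than either does with Eta, so Eta is the least closely related of the three.

Eta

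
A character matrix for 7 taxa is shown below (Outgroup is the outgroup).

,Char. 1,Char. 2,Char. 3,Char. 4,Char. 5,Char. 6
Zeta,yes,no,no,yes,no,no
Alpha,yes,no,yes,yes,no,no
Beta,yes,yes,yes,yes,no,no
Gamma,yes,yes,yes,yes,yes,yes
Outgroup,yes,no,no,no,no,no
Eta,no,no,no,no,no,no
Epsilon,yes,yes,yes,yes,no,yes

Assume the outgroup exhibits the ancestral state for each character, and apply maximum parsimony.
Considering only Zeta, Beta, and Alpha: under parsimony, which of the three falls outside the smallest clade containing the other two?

Zeta

Character polarity is set by the outgroup: the derived state is whichever differs from the outgroup's state, so for Char. 1 the derived state is 'no', and for the remaining characters it is 'yes'.
Char. 1 (derived state 'no') is unique to Eta (autapomorphy; uninformative for grouping).
Only Beta, Epsilon, and Gamma show the derived state 'yes' for Char. 2, supporting them as a clade.
Char. 3: derived state 'yes' in Alpha, Beta, Epsilon, and Gamma only — synapomorphy for {Alpha, Beta, Epsilon, Gamma}.
Char. 4 (derived state 'yes') is shared by Alpha, Beta, Epsilon, Gamma, and Zeta — a synapomorphy uniting that clade.
Char. 5: derived state 'yes' in Gamma only — an autapomorphy, so it tells us nothing about relationships among taxa.
Char. 6: derived state 'yes' in Epsilon and Gamma only — synapomorphy for {Epsilon, Gamma}.
Most parsimonious ingroup topology: (Eta,((Alpha,(Beta,(Gamma,Epsilon))),Zeta)).
Alpha and Beta share a more recent common ancestor with each other than either does with Zeta, so Zeta is the least closely related of the three.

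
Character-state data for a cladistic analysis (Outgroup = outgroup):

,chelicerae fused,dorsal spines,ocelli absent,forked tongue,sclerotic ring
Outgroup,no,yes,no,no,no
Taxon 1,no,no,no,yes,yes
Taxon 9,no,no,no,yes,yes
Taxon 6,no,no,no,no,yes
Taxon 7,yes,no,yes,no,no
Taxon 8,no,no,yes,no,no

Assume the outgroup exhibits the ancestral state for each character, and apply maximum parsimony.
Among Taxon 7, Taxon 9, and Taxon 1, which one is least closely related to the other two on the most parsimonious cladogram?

Character polarity is set by the outgroup: the derived state is whichever differs from the outgroup's state, so for dorsal spines the derived state is 'no', and for the remaining characters it is 'yes'.
chelicerae fused (derived state 'yes') is unique to Taxon 7 (autapomorphy; uninformative for grouping).
All ingroup taxa share the derived state 'no' for dorsal spines; it defines the ingroup but does not resolve relationships within it.
ocelli absent (derived state 'yes') is shared by Taxon 7 and Taxon 8 — a synapomorphy uniting that clade.
forked tongue: derived state 'yes' in Taxon 1 and Taxon 9 only — synapomorphy for {Taxon 1, Taxon 9}.
sclerotic ring: derived state 'yes' in Taxon 1, Taxon 6, and Taxon 9 only — synapomorphy for {Taxon 1, Taxon 6, Taxon 9}.
Most parsimonious ingroup topology: (((Taxon 9,Taxon 1),Taxon 6),(Taxon 7,Taxon 8)).
Taxon 1 and Taxon 9 share a more recent common ancestor with each other than either does with Taxon 7, so Taxon 7 is the least closely related of the three.

Taxon 7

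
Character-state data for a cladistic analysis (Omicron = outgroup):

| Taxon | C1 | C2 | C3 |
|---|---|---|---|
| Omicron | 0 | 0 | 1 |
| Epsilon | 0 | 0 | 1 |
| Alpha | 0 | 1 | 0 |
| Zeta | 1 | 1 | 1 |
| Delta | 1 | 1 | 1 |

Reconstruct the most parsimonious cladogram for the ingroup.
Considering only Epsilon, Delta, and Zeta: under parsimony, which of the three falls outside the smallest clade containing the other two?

Epsilon

Character polarity is set by the outgroup: the derived state is whichever differs from the outgroup's state, so for C3 the derived state is '0', and for the remaining characters it is '1'.
C1: derived state '1' in Delta and Zeta only — synapomorphy for {Delta, Zeta}.
C2: derived state '1' in Alpha, Delta, and Zeta only — synapomorphy for {Alpha, Delta, Zeta}.
C3 (derived state '0') is unique to Alpha (autapomorphy; uninformative for grouping).
Most parsimonious ingroup topology: (Epsilon,(Alpha,(Zeta,Delta))).
Delta and Zeta share a more recent common ancestor with each other than either does with Epsilon, so Epsilon is the least closely related of the three.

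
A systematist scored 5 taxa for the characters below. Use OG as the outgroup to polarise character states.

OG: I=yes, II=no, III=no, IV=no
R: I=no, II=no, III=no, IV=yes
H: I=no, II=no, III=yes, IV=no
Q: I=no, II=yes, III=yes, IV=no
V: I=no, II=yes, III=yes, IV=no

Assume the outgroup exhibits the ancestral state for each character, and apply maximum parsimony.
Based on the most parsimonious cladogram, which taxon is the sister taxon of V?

Character polarity is set by the outgroup: the derived state is whichever differs from the outgroup's state, so for I the derived state is 'no', and for the remaining characters it is 'yes'.
All ingroup taxa share the derived state 'no' for I; it defines the ingroup but does not resolve relationships within it.
Only Q and V show the derived state 'yes' for II, supporting them as a clade.
III: derived state 'yes' in H, Q, and V only — synapomorphy for {H, Q, V}.
IV (derived state 'yes') is unique to R (autapomorphy; uninformative for grouping).
Most parsimonious ingroup topology: (R,(H,(Q,V))).
V and Q form a cherry on this tree, so they are sister taxa.

Q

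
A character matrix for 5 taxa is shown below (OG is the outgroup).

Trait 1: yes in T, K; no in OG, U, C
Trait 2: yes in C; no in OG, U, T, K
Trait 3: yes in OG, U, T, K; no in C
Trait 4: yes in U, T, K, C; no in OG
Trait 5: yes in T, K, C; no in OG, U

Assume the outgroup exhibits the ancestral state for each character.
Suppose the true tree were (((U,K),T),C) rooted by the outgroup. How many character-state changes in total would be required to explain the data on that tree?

Map each character onto (((U,K),T),C) (rooted by OG) and count the minimum state changes it requires (Fitch parsimony):
Trait 1: 2; Trait 2: 1; Trait 3: 1; Trait 4: 1; Trait 5: 2.
Total tree length = 7.

7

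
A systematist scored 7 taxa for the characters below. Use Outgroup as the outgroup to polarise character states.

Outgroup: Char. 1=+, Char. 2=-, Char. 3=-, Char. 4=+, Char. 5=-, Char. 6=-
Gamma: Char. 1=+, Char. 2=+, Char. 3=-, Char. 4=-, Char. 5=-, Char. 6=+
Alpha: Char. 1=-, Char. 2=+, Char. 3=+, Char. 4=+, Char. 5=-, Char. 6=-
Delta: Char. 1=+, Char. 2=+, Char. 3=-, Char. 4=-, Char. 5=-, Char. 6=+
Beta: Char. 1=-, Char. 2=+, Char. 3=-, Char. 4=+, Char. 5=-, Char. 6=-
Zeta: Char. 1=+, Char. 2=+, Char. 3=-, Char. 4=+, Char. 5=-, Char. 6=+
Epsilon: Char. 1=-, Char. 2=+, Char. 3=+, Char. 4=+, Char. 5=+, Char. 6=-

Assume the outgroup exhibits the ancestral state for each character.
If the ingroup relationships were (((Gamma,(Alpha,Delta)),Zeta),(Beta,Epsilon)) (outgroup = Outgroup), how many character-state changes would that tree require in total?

Map each character onto (((Gamma,(Alpha,Delta)),Zeta),(Beta,Epsilon)) (rooted by Outgroup) and count the minimum state changes it requires (Fitch parsimony):
Char. 1: 2; Char. 2: 1; Char. 3: 2; Char. 4: 2; Char. 5: 1; Char. 6: 2.
Total tree length = 10.

10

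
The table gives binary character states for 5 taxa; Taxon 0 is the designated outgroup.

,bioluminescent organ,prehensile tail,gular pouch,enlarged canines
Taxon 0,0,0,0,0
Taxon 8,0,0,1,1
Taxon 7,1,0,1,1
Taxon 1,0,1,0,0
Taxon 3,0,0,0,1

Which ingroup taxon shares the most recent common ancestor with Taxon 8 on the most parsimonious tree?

Taxon 7

The outgroup has state '0' for every character, so '1' is the derived state throughout.
bioluminescent organ: derived state '1' in Taxon 7 only — an autapomorphy, so it tells us nothing about relationships among taxa.
prehensile tail: derived state '1' in Taxon 1 only — an autapomorphy, so it tells us nothing about relationships among taxa.
Only Taxon 7 and Taxon 8 show the derived state '1' for gular pouch, supporting them as a clade.
enlarged canines (derived state '1') is shared by Taxon 3, Taxon 7, and Taxon 8 — a synapomorphy uniting that clade.
Most parsimonious ingroup topology: (Taxon 1,(Taxon 3,(Taxon 8,Taxon 7))).
Taxon 8 and Taxon 7 form a cherry on this tree, so they are sister taxa.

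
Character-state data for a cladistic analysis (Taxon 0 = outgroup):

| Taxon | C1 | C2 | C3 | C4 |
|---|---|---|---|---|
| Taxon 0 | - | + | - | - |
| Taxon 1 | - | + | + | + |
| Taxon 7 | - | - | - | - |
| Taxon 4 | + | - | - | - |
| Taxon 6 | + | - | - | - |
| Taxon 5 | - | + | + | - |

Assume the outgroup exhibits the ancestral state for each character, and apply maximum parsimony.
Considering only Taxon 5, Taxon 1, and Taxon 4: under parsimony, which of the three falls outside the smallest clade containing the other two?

Taxon 4

Character polarity is set by the outgroup: the derived state is whichever differs from the outgroup's state, so for C2 the derived state is '-', and for the remaining characters it is '+'.
C1 (derived state '+') is shared by Taxon 4 and Taxon 6 — a synapomorphy uniting that clade.
C2: derived state '-' in Taxon 4, Taxon 6, and Taxon 7 only — synapomorphy for {Taxon 4, Taxon 6, Taxon 7}.
Only Taxon 1 and Taxon 5 show the derived state '+' for C3, supporting them as a clade.
C4 (derived state '+') is unique to Taxon 1 (autapomorphy; uninformative for grouping).
Most parsimonious ingroup topology: ((Taxon 1,Taxon 5),(Taxon 7,(Taxon 4,Taxon 6))).
Taxon 5 and Taxon 1 share a more recent common ancestor with each other than either does with Taxon 4, so Taxon 4 is the least closely related of the three.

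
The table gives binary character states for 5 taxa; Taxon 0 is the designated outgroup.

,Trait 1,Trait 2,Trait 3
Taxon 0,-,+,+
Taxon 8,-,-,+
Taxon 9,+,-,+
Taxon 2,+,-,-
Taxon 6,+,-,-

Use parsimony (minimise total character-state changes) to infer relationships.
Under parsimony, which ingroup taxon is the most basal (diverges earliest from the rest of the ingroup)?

Character polarity is set by the outgroup: the derived state is whichever differs from the outgroup's state, so for Trait 2, Trait 3 the derived state is '-', and for the remaining characters it is '+'.
Trait 1 (derived state '+') is shared by Taxon 2, Taxon 6, and Taxon 9 — a synapomorphy uniting that clade.
All ingroup taxa share the derived state '-' for Trait 2; it defines the ingroup but does not resolve relationships within it.
Only Taxon 2 and Taxon 6 show the derived state '-' for Trait 3, supporting them as a clade.
Most parsimonious ingroup topology: (Taxon 8,(Taxon 9,(Taxon 2,Taxon 6))).
Taxon 8 is sister to the clade containing all other ingroup taxa, so it is the earliest-diverging (most basal) ingroup lineage.

Taxon 8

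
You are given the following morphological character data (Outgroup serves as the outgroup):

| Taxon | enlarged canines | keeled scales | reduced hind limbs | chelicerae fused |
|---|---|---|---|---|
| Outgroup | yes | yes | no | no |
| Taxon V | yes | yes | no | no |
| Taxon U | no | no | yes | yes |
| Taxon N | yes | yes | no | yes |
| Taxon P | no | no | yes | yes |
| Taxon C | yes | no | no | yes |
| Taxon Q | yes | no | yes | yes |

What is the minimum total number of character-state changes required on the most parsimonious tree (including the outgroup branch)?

Character polarity is set by the outgroup: the derived state is whichever differs from the outgroup's state, so for enlarged canines, keeled scales the derived state is 'no', and for the remaining characters it is 'yes'.
Only Taxon P and Taxon U show the derived state 'no' for enlarged canines, supporting them as a clade.
Only Taxon C, Taxon P, Taxon Q, and Taxon U show the derived state 'no' for keeled scales, supporting them as a clade.
reduced hind limbs: derived state 'yes' in Taxon P, Taxon Q, and Taxon U only — synapomorphy for {Taxon P, Taxon Q, Taxon U}.
Only Taxon C, Taxon N, Taxon P, Taxon Q, and Taxon U show the derived state 'yes' for chelicerae fused, supporting them as a clade.
Most parsimonious ingroup topology: (Taxon V,((((Taxon U,Taxon P),Taxon Q),Taxon C),Taxon N)).
Changes per character on this tree: enlarged canines: 1; keeled scales: 1; reduced hind limbs: 1; chelicerae fused: 1.
Total = 4.

4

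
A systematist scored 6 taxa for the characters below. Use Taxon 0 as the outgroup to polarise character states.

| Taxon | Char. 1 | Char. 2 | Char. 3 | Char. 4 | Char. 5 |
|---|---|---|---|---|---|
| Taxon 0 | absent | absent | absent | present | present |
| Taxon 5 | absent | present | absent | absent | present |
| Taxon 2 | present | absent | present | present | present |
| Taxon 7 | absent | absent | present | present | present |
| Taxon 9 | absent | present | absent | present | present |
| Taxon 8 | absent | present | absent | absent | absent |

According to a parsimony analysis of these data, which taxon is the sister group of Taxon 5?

Taxon 8

Character polarity is set by the outgroup: the derived state is whichever differs from the outgroup's state, so for Char. 4, Char. 5 the derived state is 'absent', and for the remaining characters it is 'present'.
Char. 1: derived state 'present' in Taxon 2 only — an autapomorphy, so it tells us nothing about relationships among taxa.
Char. 2 (derived state 'present') is shared by Taxon 5, Taxon 8, and Taxon 9 — a synapomorphy uniting that clade.
Char. 3 (derived state 'present') is shared by Taxon 2 and Taxon 7 — a synapomorphy uniting that clade.
Only Taxon 5 and Taxon 8 show the derived state 'absent' for Char. 4, supporting them as a clade.
Char. 5 (derived state 'absent') is unique to Taxon 8 (autapomorphy; uninformative for grouping).
Most parsimonious ingroup topology: (((Taxon 5,Taxon 8),Taxon 9),(Taxon 2,Taxon 7)).
Taxon 5 and Taxon 8 form a cherry on this tree, so they are sister taxa.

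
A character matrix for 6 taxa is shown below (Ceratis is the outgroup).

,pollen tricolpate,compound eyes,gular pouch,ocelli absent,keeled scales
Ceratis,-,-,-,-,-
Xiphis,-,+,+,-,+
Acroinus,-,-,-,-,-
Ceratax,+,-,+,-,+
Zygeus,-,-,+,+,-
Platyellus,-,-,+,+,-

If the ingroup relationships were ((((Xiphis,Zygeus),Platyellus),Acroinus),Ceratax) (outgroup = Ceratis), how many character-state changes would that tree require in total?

8

Map each character onto ((((Xiphis,Zygeus),Platyellus),Acroinus),Ceratax) (rooted by Ceratis) and count the minimum state changes it requires (Fitch parsimony):
pollen tricolpate: 1; compound eyes: 1; gular pouch: 2; ocelli absent: 2; keeled scales: 2.
Total tree length = 8.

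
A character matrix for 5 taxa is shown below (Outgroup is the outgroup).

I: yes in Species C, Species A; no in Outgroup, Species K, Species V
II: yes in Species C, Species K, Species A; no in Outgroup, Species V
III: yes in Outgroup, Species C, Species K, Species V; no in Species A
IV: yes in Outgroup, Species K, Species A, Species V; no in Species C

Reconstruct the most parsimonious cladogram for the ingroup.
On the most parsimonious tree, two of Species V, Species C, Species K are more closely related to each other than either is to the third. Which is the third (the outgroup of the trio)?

Species V

Character polarity is set by the outgroup: the derived state is whichever differs from the outgroup's state, so for III, IV the derived state is 'no', and for the remaining characters it is 'yes'.
I (derived state 'yes') is shared by Species A and Species C — a synapomorphy uniting that clade.
II: derived state 'yes' in Species A, Species C, and Species K only — synapomorphy for {Species A, Species C, Species K}.
III: derived state 'no' in Species A only — an autapomorphy, so it tells us nothing about relationships among taxa.
IV: derived state 'no' in Species C only — an autapomorphy, so it tells us nothing about relationships among taxa.
Most parsimonious ingroup topology: (((Species C,Species A),Species K),Species V).
Species K and Species C share a more recent common ancestor with each other than either does with Species V, so Species V is the least closely related of the three.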